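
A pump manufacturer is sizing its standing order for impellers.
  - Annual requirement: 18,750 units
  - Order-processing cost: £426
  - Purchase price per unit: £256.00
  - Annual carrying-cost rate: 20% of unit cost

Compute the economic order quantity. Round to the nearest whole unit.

Holding cost per unit per year: H = 20% × £256 = £51.2000
2DS/H = 2·18,750·426/51.2 = 312,011.72
EOQ = √312,011.72 ≈ 558.58

559 units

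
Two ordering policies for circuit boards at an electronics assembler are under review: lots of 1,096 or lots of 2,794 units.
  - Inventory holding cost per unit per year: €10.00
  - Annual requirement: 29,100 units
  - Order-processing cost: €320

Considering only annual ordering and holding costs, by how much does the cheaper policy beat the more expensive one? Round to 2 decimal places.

€3,326.51

Annual cost at Q: ordering D·S/Q plus holding Q·H/2.
TC(1,096) = (29,100/1,096)×320 + (1,096/2)×10 = €13,976.35
TC(2,794) = (29,100/2,794)×320 + (2,794/2)×10 = €17,302.86
|ΔTC| = |€13,976.35 − €17,302.86| = €3,326.51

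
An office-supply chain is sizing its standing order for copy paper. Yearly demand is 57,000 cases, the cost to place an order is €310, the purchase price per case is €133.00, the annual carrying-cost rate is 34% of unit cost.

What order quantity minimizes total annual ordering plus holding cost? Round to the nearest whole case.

884 cases

Holding cost per case per year: H = 34% × €133 = €45.2200
2DS/H = 2·57,000·310/45.22 = 781,512.61
EOQ = √781,512.61 ≈ 884.03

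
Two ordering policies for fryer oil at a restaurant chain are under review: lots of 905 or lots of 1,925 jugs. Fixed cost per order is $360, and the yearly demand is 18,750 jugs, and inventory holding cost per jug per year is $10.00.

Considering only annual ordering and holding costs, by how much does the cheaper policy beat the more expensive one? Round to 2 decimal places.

$1,147.93

Annual cost at Q: ordering D·S/Q plus holding Q·H/2.
TC(905) = (18,750/905)×360 + (905/2)×10 = $11,983.56
TC(1,925) = (18,750/1,925)×360 + (1,925/2)×10 = $13,131.49
|ΔTC| = |$11,983.56 − $13,131.49| = $1,147.93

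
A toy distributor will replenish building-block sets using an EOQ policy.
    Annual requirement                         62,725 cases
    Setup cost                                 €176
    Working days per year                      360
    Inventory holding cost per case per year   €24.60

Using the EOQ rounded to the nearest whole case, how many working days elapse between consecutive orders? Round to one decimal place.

5.4 days

EOQ = √(2DS/H) = √(2 × 62,725 × 176 / 24.6)
    = √(897,528.46) ≈ 947.38 → Q = 947 cases
Cycle time = (working days × Q)/D = (360 × 947) / 62,725 = 5.435 days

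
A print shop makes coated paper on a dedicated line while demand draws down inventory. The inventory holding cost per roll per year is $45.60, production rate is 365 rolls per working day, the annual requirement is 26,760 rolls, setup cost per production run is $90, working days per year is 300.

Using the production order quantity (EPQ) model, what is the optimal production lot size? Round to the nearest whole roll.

374 rolls

Daily demand d = 26,760/300 = 89.200; p = 365; 1 − d/p = 0.75562
EPQ = √(2DS / (H(1 − d/p)))
    = √(2 × 26,760 × 90 / (45.6 × 0.75562)) ≈ 373.89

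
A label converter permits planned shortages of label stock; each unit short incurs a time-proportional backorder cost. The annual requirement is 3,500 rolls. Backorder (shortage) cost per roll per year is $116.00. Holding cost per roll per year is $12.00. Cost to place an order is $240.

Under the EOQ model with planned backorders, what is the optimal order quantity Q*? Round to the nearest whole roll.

Basic EOQ = √(2·3,500·240/12) = 374.166
Backorder adjustment √((H+b)/b) = √((12+116)/116) = 1.0505
Q* = 374.166 × 1.0505 ≈ 393.04

393 rolls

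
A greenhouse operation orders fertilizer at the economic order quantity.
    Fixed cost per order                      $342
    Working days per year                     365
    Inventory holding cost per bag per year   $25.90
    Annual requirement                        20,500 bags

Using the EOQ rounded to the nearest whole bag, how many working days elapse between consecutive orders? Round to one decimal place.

2DS/H = 2·20,500·342/25.9 = 541,389.96
EOQ = √541,389.96 ≈ 735.79 → Q = 736 bags
Cycle time = (working days × Q)/D = (365 × 736) / 20,500 = 13.104 days

13.1 days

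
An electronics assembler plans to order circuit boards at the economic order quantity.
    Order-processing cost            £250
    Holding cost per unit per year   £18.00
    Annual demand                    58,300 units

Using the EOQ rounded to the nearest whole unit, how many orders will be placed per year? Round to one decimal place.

EOQ = √(2DS/H) = √(2 × 58,300 × 250 / 18)
    = √(1,619,444.44) ≈ 1,272.57 → Q = 1,273
Orders per year = D/Q = 58,300 / 1,273 = 45.797

45.8 orders per year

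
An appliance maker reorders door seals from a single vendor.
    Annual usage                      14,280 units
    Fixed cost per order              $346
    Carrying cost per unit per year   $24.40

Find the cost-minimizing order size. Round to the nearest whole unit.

636 units

EOQ = √(2DS/H) = √(2 × 14,280 × 346 / 24.4)
    = √(404,990.16) ≈ 636.39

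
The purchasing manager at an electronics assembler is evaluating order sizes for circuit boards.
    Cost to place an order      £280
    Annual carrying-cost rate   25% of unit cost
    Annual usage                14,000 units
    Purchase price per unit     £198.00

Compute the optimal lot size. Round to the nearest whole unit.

Holding cost per unit per year: H = 25% × £198 = £49.5000
2DS/H = 2·14,000·280/49.5 = 158,383.84
EOQ = √158,383.84 ≈ 397.97

398 units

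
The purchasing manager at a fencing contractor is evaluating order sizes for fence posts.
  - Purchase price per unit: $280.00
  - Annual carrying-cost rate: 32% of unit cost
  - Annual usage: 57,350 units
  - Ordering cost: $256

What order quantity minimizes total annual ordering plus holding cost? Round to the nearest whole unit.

Carrying cost H = $280 × 32% = $89.6000/unit/yr
2DS/H = 2·57,350·256/89.6 = 327,714.29
EOQ = √327,714.29 ≈ 572.46

572 units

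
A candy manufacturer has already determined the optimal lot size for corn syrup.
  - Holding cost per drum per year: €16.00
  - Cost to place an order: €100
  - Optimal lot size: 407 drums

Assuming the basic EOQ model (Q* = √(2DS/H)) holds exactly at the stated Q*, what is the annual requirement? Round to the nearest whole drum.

From Q* = √(2DS/H) ⇒ Q*² = 2DS/H.
D = Q²H / (2S) = 407² × 16 / (2 × 100) = 13,251.92

13,252 drums per year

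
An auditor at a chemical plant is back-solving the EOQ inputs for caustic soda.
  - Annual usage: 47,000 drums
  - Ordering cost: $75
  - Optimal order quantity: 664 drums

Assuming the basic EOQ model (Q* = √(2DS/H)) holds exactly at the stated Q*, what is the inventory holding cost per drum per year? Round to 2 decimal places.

From Q* = √(2DS/H) ⇒ Q*² = 2DS/H.
H = 2DS / Q² = 2 × 47,000 × 75 / 664² = 15.9902

$15.99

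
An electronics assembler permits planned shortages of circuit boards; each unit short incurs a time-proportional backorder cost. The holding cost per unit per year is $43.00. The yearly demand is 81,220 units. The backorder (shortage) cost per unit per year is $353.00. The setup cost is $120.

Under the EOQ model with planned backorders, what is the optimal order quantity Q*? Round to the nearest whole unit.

713 units

Basic EOQ = √(2·81,220·120/43) = 673.291
Backorder adjustment √((H+b)/b) = √((43+353)/353) = 1.0592
Q* = 673.291 × 1.0592 ≈ 713.12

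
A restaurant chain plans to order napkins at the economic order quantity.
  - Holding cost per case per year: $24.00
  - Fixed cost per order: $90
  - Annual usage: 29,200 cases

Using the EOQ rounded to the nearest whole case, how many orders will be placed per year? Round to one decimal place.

62.4 orders per year

Optimal lot size Q* = (2 × 29,200 × $90 / $24)^½ ≈ 467.97 → Q = 468
N = D/Q = 29,200/468 ≈ 62.393 orders/yr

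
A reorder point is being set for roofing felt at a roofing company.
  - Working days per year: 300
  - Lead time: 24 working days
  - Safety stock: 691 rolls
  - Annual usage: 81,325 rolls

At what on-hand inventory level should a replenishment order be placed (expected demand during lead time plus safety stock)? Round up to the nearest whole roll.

7,197 rolls

Daily demand d = 81,325 / 300 = 271.083 rolls/day
Demand during lead time = 271.083 × 24 = 6,506.00
Reorder point = 6,506.00 + 691 = 7,197.00 → round up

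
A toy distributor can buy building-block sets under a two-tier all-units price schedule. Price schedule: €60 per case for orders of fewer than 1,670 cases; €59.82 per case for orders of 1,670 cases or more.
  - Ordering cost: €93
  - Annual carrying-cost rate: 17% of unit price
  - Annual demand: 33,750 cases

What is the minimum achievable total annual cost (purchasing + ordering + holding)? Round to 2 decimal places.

H₁ = 17%×€60 = €10.2000;  H₂ = 17%×€59.82 = €10.1694
EOQ₁ = √(2×33,750×93/10.2000) = 784.50  (< 1,670, feasible at tier 1)
EOQ₂ = √(2×33,750×93/10.1694) = 785.68  (< 1,670 → use Q = 1,670 at tier-2 price)
TC(tier 1 (EOQ₁), Q≈784.5) = €2,033,001.91
TC(tier 2, Q≈1,670.0) = €2,029,295.94
Minimum at tier 2: €2,029,295.94

€2,029,295.94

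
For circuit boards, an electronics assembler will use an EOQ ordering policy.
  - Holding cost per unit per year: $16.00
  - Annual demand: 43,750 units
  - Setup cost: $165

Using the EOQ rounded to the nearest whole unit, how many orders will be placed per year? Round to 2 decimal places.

Optimal lot size Q* = (2 × 43,750 × $165 / $16)^½ ≈ 949.92 → Q = 950
N = D/Q = 43,750/950 ≈ 46.053 orders/yr

46.05 orders per year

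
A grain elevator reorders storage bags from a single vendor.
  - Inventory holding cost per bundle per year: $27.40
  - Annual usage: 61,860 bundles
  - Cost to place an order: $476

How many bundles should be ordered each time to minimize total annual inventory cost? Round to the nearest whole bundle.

1,466 bundles

Optimal lot size Q* = (2 × 61,860 × $476 / $27.4)^½ ≈ 1,466.05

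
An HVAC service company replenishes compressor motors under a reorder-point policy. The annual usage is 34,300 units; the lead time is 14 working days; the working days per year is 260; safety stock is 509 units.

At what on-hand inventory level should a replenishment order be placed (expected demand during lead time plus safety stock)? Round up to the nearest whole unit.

Daily demand d = 34,300 / 260 = 131.923 units/day
Demand during lead time = 131.923 × 14 = 1,846.92
Reorder point = 1,846.92 + 509 = 2,355.92 → round up

2,356 units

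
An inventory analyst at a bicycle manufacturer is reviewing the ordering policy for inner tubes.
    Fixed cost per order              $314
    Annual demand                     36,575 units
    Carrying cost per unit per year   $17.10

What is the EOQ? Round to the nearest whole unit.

Optimal lot size Q* = (2 × 36,575 × $314 / $17.1)^½ ≈ 1,158.97

1,159 units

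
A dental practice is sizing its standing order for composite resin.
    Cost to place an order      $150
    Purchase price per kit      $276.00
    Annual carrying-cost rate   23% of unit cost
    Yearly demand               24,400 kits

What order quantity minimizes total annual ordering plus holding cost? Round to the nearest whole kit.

340 kits

Carrying cost H = $276 × 23% = $63.4800/kit/yr
EOQ = √(2DS/H) = √(2 × 24,400 × 150 / 63.48)
    = √(115,311.91) ≈ 339.58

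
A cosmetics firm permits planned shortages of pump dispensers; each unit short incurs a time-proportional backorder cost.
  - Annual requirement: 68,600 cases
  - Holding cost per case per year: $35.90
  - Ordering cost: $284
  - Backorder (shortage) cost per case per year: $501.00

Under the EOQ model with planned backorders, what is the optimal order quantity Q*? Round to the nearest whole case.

1,078 cases

Q* = √(2DS/H) · √((H + b)/b)
   = √(2 × 68,600 × 284 / 35.9) · √((35.9 + 501) / 501)
   = 1,041.811 × 1.0352 ≈ 1,078.49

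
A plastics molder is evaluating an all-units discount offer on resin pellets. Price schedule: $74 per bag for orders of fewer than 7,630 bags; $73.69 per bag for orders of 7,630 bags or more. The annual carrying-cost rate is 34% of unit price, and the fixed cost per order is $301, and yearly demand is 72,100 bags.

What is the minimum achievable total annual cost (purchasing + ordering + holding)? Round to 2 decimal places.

H₁ = 34%×$74 = $25.1600;  H₂ = 34%×$73.69 = $25.0546
EOQ₁ = √(2×72,100×301/25.1600) = 1,313.44  (< 7,630, feasible at tier 1)
EOQ₂ = √(2×72,100×301/25.0546) = 1,316.20  (< 7,630 → use Q = 7,630 at tier-2 price)
TC(tier 1 (EOQ₁), Q≈1,313.4) = $5,368,446.17
TC(tier 2, Q≈7,630.0) = $5,411,476.61
Minimum at tier 1 (EOQ₁): $5,368,446.17

$5,368,446.17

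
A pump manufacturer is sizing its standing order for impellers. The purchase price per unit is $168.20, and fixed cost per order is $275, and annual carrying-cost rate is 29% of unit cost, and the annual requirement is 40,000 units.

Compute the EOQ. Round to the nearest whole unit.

672 units

Carrying cost H = $168.2 × 29% = $48.7780/unit/yr
2DS/H = 2·40,000·275/48.778 = 451,023.00
EOQ = √451,023.00 ≈ 671.58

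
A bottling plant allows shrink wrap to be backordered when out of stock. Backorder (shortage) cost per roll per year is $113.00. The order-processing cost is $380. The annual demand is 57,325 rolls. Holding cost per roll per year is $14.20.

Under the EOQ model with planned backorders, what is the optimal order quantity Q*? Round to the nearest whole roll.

1,858 rolls

Q* = √(2DS/H) · √((H + b)/b)
   = √(2 × 57,325 × 380 / 14.2) · √((14.2 + 113) / 113)
   = 1,751.599 × 1.0610 ≈ 1,858.40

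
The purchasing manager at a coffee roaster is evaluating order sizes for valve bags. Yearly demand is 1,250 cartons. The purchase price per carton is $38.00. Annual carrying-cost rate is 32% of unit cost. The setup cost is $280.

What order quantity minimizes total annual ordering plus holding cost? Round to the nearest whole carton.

Holding cost per carton per year: H = 32% × $38 = $12.1600
Q* = √(2·D·S / H) = √(2·1,250·280 / 12.16) = √57,565.8 ≈ 239.93

240 cartons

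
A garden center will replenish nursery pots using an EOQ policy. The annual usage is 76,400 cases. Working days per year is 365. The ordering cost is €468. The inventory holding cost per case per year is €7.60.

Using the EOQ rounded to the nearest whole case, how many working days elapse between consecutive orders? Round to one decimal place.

14.7 days

2DS/H = 2·76,400·468/7.6 = 9,409,263.16
EOQ = √9,409,263.16 ≈ 3,067.45 → Q = 3,067 cases
T = Q/D × 365 days = 3,067/76,400 × 365 = 14.653 days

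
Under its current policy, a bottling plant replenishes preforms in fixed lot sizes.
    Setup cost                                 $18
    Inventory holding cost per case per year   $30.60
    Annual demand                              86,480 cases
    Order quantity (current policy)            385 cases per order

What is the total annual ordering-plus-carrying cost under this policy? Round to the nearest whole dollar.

$9,934

Ordering: D/Q × S = 86,480/385 × $18 = $4,043.22
Holding:  Q/2 × H = 385/2 × $30.6 = $5,890.50
Total = $4,043.22 + $5,890.50 = $9,933.72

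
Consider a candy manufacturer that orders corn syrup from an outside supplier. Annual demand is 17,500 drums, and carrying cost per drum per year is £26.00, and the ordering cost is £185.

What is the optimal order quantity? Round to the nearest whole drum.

EOQ = √(2DS/H) = √(2 × 17,500 × 185 / 26)
    = √(249,038.46) ≈ 499.04

499 drums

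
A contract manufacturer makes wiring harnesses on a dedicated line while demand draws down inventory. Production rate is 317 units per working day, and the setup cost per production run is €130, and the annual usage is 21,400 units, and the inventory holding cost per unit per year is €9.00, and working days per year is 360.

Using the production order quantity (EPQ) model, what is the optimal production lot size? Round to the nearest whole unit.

d = 21,400/360 = 59.4444 units/day;  effective holding cost H(1 − d/p) = 9·(1 − 59.4444/317) = 7.31230
Q* = √(2DS / H_eff) = √(2·21,400·130 / 7.31230) ≈ 872.30

872 units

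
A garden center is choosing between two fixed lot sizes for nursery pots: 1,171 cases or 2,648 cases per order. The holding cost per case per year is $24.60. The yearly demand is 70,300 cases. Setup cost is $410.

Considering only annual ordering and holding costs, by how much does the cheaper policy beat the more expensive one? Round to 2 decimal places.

TC(Q) = (D/Q)S + (Q/2)H
TC(1,171) = (70,300/1,171)×410 + (1,171/2)×24.6 = $39,017.31
TC(2,648) = (70,300/2,648)×410 + (2,648/2)×24.6 = $43,455.22
Cheaper: Q = 1,171.  Difference = $4,437.91

$4,437.91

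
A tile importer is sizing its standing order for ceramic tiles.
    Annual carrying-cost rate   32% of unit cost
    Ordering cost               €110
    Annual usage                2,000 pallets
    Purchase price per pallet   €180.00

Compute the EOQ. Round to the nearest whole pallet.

87 pallets

H = i·C = 0.32 × €180 = €57.6000 per pallet-year
Optimal lot size Q* = (2 × 2,000 × €110 / €57.6)^½ ≈ 87.40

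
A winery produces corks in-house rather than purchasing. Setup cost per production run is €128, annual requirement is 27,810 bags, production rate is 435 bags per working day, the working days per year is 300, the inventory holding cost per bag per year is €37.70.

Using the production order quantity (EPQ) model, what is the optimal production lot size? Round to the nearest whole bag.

Daily demand d = 27,810/300 = 92.700; p = 435; 1 − d/p = 0.78690
EPQ = √(2DS / (H(1 − d/p)))
    = √(2 × 27,810 × 128 / (37.7 × 0.78690)) ≈ 489.88

490 bags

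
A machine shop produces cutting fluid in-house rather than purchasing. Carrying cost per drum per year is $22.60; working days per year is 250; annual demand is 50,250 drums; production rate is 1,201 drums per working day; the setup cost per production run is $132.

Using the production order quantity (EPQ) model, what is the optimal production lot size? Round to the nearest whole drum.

d = 50,250/250 = 201.0000 drums/day;  effective holding cost H(1 − d/p) = 22.6·(1 − 201.0000/1201) = 18.81765
Q* = √(2DS / H_eff) = √(2·50,250·132 / 18.81765) ≈ 839.63

840 drums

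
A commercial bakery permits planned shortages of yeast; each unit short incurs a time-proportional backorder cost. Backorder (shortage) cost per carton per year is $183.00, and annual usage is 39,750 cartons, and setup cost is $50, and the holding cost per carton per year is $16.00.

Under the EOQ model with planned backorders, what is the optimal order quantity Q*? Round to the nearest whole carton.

Basic EOQ = √(2·39,750·50/16) = 498.435
Backorder adjustment √((H+b)/b) = √((16+183)/183) = 1.0428
Q* = 498.435 × 1.0428 ≈ 519.77

520 cartons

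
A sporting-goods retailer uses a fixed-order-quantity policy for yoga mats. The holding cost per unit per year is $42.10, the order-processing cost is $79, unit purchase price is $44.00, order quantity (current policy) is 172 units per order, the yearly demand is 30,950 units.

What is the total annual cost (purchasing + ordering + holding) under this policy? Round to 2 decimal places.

Ordering: D/Q × S = 30,950/172 × $79 = $14,215.41
Holding:  Q/2 × H = 172/2 × $42.1 = $3,620.60
Purchase cost = D·C = 30,950 × 44 = $1,361,800.00
Total = $14,215.41 + $3,620.60 + $1,361,800.00 = $1,379,636.01

$1,379,636.01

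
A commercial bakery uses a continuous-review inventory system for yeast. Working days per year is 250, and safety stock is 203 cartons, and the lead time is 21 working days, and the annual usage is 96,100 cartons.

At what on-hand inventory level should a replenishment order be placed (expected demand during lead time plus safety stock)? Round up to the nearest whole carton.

8,276 cartons

Daily demand d = 96,100 / 250 = 384.400 cartons/day
Demand during lead time = 384.400 × 21 = 8,072.40
Reorder point = 8,072.40 + 203 = 8,275.40 → round up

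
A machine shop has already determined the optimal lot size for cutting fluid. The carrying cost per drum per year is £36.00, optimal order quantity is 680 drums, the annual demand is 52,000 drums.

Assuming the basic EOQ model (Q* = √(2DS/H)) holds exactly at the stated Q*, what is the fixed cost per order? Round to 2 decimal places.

£160.06

From Q* = √(2DS/H) ⇒ Q*² = 2DS/H.
S = Q²H / (2D) = 680² × 36 / (2 × 52,000) = 160.0615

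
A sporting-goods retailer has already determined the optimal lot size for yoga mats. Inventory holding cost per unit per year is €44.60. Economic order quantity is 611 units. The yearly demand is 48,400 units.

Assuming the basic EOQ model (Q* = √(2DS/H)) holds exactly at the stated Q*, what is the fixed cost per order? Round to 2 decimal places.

€172.01

Since Q* = (2DS/H)^½, squaring gives Q*²·H = 2DS.
S = Q²H / (2D) = 611² × 44.6 / (2 × 48,400) = 172.0053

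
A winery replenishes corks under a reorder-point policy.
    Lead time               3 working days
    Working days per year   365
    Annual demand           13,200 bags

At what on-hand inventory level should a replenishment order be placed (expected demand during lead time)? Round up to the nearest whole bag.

Daily demand d = 13,200 / 365 = 36.164 bags/day
Demand during lead time = 36.164 × 3 = 108.49
Reorder point = 108.49 → round up

109 bags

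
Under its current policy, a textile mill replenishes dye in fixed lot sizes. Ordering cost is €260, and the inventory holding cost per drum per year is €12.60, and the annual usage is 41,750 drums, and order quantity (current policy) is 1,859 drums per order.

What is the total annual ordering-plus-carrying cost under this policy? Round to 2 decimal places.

€17,550.86

Ordering: D/Q × S = 41,750/1,859 × €260 = €5,839.16
Holding:  Q/2 × H = 1,859/2 × €12.6 = €11,711.70
Total = €5,839.16 + €11,711.70 = €17,550.86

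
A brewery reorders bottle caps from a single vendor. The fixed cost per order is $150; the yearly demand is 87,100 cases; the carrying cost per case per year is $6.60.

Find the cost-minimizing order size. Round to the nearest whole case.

Q* = √(2·D·S / H) = √(2·87,100·150 / 6.6) = √3,959,090.9 ≈ 1,989.75

1,990 cases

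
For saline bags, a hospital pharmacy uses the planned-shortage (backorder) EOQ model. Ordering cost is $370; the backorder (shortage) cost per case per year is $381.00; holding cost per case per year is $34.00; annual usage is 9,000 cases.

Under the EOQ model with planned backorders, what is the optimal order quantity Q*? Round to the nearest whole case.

Q* = √(2DS/H) · √((H + b)/b)
   = √(2 × 9,000 × 370 / 34) · √((34 + 381) / 381)
   = 442.586 × 1.0437 ≈ 461.91

462 cases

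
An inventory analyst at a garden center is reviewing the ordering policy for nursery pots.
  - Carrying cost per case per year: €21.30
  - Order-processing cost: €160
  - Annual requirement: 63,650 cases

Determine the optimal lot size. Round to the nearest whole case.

2DS/H = 2·63,650·160/21.3 = 956,244.13
EOQ = √956,244.13 ≈ 977.88

978 cases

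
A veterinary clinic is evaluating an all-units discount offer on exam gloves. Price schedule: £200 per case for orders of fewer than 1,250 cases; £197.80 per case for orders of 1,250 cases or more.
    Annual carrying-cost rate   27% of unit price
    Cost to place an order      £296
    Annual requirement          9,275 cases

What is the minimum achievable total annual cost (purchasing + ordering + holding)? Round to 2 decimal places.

H₁ = 27%×£200 = £54.0000;  H₂ = 27%×£197.80 = £53.4060
EOQ₁ = √(2×9,275×296/54.0000) = 318.88  (< 1,250, feasible at tier 1)
EOQ₂ = √(2×9,275×296/53.4060) = 320.64  (< 1,250 → use Q = 1,250 at tier-2 price)
TC(tier 1 (EOQ₁), Q≈318.9) = £1,872,219.27
TC(tier 2, Q≈1,250.0) = £1,870,170.07
Minimum at tier 2: £1,870,170.07

£1,870,170.07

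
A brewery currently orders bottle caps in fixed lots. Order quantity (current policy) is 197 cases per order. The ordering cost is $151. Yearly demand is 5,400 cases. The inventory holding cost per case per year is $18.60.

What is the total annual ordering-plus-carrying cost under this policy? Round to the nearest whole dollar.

Orders/yr = 5,400/197 = 27.411; ordering cost = 27.411 × $151 = $4,139.09
Average inventory = 197/2 = 98.5; holding cost = 98.5 × $18.6 = $1,832.10
Total = $4,139.09 + $1,832.10 = $5,971.19

$5,971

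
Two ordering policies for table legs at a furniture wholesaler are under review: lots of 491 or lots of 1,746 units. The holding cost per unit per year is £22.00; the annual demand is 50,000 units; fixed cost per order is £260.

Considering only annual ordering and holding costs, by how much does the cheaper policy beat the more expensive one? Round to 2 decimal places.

Annual cost at Q: ordering D·S/Q plus holding Q·H/2.
TC(491) = (50,000/491)×260 + (491/2)×22 = £31,877.58
TC(1,746) = (50,000/1,746)×260 + (1,746/2)×22 = £26,651.59
|ΔTC| = |£31,877.58 − £26,651.59| = £5,225.99

£5,225.99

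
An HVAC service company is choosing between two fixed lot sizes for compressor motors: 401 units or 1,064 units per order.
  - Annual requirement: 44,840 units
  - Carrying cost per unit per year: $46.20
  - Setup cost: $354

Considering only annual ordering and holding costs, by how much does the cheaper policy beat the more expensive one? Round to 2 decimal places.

$9,350.57

For each Q, cost = (D/Q)·S + (Q/2)·H.
TC(401) = (44,840/401)×354 + (401/2)×46.2 = $48,847.54
TC(1,064) = (44,840/1,064)×354 + (1,064/2)×46.2 = $39,496.97
|ΔTC| = |$48,847.54 − $39,496.97| = $9,350.57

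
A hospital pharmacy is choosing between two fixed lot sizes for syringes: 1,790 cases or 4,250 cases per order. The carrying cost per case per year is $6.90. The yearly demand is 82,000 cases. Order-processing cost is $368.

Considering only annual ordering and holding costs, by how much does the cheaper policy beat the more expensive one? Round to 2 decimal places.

TC(Q) = (D/Q)S + (Q/2)H
TC(1,790) = (82,000/1,790)×368 + (1,790/2)×6.9 = $23,033.60
TC(4,250) = (82,000/4,250)×368 + (4,250/2)×6.9 = $21,762.74
Cheaper: Q = 4,250.  Difference = $1,270.87

$1,270.87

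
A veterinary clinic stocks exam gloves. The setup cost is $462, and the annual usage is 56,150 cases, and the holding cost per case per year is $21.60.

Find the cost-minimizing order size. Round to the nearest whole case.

Optimal lot size Q* = (2 × 56,150 × $462 / $21.6)^½ ≈ 1,549.83

1,550 cases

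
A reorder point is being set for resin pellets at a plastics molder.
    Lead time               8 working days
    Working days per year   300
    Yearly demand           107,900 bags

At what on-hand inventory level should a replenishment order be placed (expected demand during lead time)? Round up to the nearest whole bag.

Daily demand d = 107,900 / 300 = 359.667 bags/day
Demand during lead time = 359.667 × 8 = 2,877.33
Reorder point = 2,877.33 → round up

2,878 bags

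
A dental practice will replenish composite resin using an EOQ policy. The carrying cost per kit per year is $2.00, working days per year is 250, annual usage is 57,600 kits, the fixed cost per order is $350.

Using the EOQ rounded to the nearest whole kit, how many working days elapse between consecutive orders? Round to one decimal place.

19.5 days

Q* = √(2·D·S / H) = √(2·57,600·350 / 2) = √20,160,000.0 ≈ 4,489.99 → Q = 4,490 kits
Cycle time = (working days × Q)/D = (250 × 4,490) / 57,600 = 19.488 days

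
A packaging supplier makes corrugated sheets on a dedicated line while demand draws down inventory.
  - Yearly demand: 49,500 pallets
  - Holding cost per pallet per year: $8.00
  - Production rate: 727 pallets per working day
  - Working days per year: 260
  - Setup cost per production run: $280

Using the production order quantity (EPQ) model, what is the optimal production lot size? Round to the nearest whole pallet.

d = 49,500/260 = 190.3846 pallets/day;  effective holding cost H(1 − d/p) = 8·(1 − 190.3846/727) = 5.90498
Q* = √(2DS / H_eff) = √(2·49,500·280 / 5.90498) ≈ 2,166.64

2,167 pallets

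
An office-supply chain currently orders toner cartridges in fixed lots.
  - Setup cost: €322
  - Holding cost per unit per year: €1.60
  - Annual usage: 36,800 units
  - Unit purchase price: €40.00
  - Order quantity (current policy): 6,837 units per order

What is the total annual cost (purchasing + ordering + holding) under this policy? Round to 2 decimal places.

Ordering: D/Q × S = 36,800/6,837 × €322 = €1,733.16
Holding:  Q/2 × H = 6,837/2 × €1.6 = €5,469.60
Purchase cost = D·C = 36,800 × 40 = €1,472,000.00
Total = €1,733.16 + €5,469.60 + €1,472,000.00 = €1,479,202.76

€1,479,202.76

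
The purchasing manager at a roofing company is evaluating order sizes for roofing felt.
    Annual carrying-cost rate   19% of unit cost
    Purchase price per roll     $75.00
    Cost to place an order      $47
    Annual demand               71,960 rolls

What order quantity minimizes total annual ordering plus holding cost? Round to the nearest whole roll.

Holding cost per roll per year: H = 19% × $75 = $14.2500
Optimal lot size Q* = (2 × 71,960 × $47 / $14.25)^½ ≈ 688.97

689 rolls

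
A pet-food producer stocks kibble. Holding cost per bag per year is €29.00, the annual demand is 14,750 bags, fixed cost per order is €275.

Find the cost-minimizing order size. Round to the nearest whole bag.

Q* = √(2·D·S / H) = √(2·14,750·275 / 29) = √279,741.4 ≈ 528.91

529 bags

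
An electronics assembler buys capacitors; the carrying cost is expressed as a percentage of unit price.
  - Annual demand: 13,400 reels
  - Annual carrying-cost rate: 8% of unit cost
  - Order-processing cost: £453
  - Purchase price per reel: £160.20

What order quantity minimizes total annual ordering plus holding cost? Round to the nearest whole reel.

973 reels

Holding cost per reel per year: H = 8% × £160.2 = £12.8160
Q* = √(2·D·S / H) = √(2·13,400·453 / 12.816) = √947,284.6 ≈ 973.29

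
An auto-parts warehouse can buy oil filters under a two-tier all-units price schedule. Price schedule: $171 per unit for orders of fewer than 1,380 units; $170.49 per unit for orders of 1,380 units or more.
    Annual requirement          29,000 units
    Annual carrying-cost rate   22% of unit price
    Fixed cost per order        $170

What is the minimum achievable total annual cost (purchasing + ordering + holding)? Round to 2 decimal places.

$4,973,662.85

H₁ = 22%×$171 = $37.6200;  H₂ = 22%×$170.49 = $37.5078
EOQ₁ = √(2×29,000×170/37.6200) = 511.95  (< 1,380, feasible at tier 1)
EOQ₂ = √(2×29,000×170/37.5078) = 512.72  (< 1,380 → use Q = 1,380 at tier-2 price)
TC(tier 1 (EOQ₁), Q≈512.0) = $4,978,259.63
TC(tier 2, Q≈1,380.0) = $4,973,662.85
Minimum at tier 2: $4,973,662.85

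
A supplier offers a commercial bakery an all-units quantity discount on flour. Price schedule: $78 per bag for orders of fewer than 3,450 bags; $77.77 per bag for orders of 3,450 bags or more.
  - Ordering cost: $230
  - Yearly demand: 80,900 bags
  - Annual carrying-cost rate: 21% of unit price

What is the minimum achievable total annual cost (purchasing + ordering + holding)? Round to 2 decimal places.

H₁ = 21%×$78 = $16.3800;  H₂ = 21%×$77.77 = $16.3317
EOQ₁ = √(2×80,900×230/16.3800) = 1,507.29  (< 3,450, feasible at tier 1)
EOQ₂ = √(2×80,900×230/16.3317) = 1,509.52  (< 3,450 → use Q = 3,450 at tier-2 price)
TC(tier 1 (EOQ₁), Q≈1,507.3) = $6,334,889.38
TC(tier 2, Q≈3,450.0) = $6,325,158.52
Minimum at tier 2: $6,325,158.52

$6,325,158.52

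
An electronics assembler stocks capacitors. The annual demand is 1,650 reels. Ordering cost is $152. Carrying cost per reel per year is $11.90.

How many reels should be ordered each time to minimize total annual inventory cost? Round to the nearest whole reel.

2DS/H = 2·1,650·152/11.9 = 42,151.26
EOQ = √42,151.26 ≈ 205.31

205 reels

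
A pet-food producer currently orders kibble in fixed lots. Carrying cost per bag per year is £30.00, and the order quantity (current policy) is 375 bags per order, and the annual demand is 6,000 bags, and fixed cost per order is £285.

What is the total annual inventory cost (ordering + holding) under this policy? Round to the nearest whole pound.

Orders/yr = 6,000/375 = 16.000; ordering cost = 16.000 × £285 = £4,560.00
Average inventory = 375/2 = 187.5; holding cost = 187.5 × £30 = £5,625.00
Total = £4,560.00 + £5,625.00 = £10,185.00

£10,185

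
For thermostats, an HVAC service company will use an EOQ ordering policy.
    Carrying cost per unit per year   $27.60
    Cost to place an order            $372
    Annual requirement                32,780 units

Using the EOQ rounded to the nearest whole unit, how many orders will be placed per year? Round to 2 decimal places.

34.87 orders per year

EOQ = √(2DS/H) = √(2 × 32,780 × 372 / 27.6)
    = √(883,634.78) ≈ 940.02 → Q = 940
N = D/Q = 32,780/940 ≈ 34.872 orders/yr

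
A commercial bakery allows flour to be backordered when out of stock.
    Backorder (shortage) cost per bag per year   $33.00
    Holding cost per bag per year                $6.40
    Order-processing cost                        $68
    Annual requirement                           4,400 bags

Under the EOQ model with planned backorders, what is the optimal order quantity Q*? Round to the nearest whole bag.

334 bags

Q* = √(2DS/H) · √((H + b)/b)
   = √(2 × 4,400 × 68 / 6.4) · √((6.4 + 33) / 33)
   = 305.778 × 1.0927 ≈ 334.12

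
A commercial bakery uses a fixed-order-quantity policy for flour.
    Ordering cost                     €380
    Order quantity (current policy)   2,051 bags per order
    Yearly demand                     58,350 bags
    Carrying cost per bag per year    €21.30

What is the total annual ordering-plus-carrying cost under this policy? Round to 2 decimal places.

Ordering: D/Q × S = 58,350/2,051 × €380 = €10,810.82
Holding:  Q/2 × H = 2,051/2 × €21.3 = €21,843.15
Total = €10,810.82 + €21,843.15 = €32,653.97

€32,653.97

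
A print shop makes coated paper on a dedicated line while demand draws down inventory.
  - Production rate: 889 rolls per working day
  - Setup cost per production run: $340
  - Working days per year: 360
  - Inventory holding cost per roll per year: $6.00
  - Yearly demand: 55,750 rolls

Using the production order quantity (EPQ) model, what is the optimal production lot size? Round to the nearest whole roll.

2,766 rolls

d = 55,750/360 = 154.8611 rolls/day;  effective holding cost H(1 − d/p) = 6·(1 − 154.8611/889) = 4.95482
Q* = √(2DS / H_eff) = √(2·55,750·340 / 4.95482) ≈ 2,766.07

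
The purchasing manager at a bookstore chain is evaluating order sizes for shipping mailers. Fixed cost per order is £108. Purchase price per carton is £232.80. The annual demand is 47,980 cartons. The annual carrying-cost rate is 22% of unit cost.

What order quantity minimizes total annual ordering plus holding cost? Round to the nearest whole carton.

450 cartons

Holding cost per carton per year: H = 22% × £232.8 = £51.2160
Optimal lot size Q* = (2 × 47,980 × £108 / £51.216)^½ ≈ 449.84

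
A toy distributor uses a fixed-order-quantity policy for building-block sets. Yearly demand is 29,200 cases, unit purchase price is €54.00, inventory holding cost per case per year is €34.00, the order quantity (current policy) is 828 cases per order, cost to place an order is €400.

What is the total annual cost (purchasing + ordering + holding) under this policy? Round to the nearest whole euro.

Ordering: D/Q × S = 29,200/828 × €400 = €14,106.28
Holding:  Q/2 × H = 828/2 × €34 = €14,076.00
Purchase cost = D·C = 29,200 × 54 = €1,576,800.00
Total = €14,106.28 + €14,076.00 + €1,576,800.00 = €1,604,982.28

€1,604,982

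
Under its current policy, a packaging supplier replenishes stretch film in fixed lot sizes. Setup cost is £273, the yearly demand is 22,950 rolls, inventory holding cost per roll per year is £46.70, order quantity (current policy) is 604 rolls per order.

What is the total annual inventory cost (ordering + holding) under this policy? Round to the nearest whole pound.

£24,476

Orders/yr = 22,950/604 = 37.997; ordering cost = 37.997 × £273 = £10,373.10
Average inventory = 604/2 = 302; holding cost = 302 × £46.7 = £14,103.40
Total = £10,373.10 + £14,103.40 = £24,476.50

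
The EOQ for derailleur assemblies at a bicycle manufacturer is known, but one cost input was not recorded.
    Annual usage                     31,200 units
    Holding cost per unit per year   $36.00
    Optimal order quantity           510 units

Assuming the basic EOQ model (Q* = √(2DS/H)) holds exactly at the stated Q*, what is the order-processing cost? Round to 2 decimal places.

From Q* = √(2DS/H) ⇒ Q*² = 2DS/H.
S = Q²H / (2D) = 510² × 36 / (2 × 31,200) = 150.0577

$150.06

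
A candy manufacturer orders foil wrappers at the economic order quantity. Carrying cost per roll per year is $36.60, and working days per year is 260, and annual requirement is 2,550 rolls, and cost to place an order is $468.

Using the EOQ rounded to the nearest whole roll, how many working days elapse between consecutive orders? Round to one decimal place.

2DS/H = 2·2,550·468/36.6 = 65,213.11
EOQ = √65,213.11 ≈ 255.37 → Q = 255 rolls
Cycle time = (working days × Q)/D = (260 × 255) / 2,550 = 26.000 days

26.0 days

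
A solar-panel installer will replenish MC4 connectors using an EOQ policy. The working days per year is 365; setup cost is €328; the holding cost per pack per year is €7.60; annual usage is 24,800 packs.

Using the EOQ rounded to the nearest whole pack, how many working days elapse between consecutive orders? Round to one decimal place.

Q* = √(2·D·S / H) = √(2·24,800·328 / 7.6) = √2,140,631.6 ≈ 1,463.09 → Q = 1,463 packs
T = Q/D × 365 days = 1,463/24,800 × 365 = 21.532 days

21.5 days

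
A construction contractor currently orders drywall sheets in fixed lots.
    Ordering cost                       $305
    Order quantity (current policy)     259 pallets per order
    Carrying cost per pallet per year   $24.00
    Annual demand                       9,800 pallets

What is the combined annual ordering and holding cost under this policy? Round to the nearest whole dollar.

$14,649

Ordering: D/Q × S = 9,800/259 × $305 = $11,540.54
Holding:  Q/2 × H = 259/2 × $24 = $3,108.00
Total = $11,540.54 + $3,108.00 = $14,648.54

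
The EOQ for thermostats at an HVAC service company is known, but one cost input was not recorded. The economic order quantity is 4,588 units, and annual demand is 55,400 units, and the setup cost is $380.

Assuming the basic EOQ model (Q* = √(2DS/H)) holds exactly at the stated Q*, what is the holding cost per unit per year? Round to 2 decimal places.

$2.00

EOQ relation: Q² = 2DS/H, so rearrange for the unknown.
H = 2DS / Q² = 2 × 55,400 × 380 / 4,588² = 2.0002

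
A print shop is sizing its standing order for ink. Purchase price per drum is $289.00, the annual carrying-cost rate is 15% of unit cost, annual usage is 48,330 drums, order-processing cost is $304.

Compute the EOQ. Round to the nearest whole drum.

Carrying cost H = $289 × 15% = $43.3500/drum/yr
Optimal lot size Q* = (2 × 48,330 × $304 / $43.35)^½ ≈ 823.31

823 drums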